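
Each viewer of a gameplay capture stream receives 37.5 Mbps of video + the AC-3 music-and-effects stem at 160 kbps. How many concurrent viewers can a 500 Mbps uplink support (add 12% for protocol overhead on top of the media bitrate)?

Audio: 160 kbps = 0.160 Mbps.
Per-viewer media rate: 37.660 Mbps.
On the wire with 12% overhead: 42.179 Mbps.
500 Mbps = 500.0 Mbps; 500.0 / 42.179 = 11.85 → 11 viewers.

11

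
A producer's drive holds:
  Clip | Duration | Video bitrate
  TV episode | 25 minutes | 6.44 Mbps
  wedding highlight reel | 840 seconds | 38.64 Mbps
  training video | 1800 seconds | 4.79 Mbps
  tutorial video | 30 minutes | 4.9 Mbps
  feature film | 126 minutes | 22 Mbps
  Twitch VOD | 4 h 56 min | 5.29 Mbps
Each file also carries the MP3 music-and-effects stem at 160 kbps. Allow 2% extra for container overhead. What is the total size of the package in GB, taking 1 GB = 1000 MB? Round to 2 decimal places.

41.42 GB

Audio: 160 kbps = 0.160 Mbps.
TV episode: 6.600 Mbps × 1500 s × 1.02 = 10098.0 Mb
wedding highlight reel: 38.800 Mbps × 840 s × 1.02 = 33243.8 Mb
training video: 4.950 Mbps × 1800 s × 1.02 = 9088.2 Mb
tutorial video: 5.060 Mbps × 1800 s × 1.02 = 9290.2 Mb
feature film: 22.160 Mbps × 7560 s × 1.02 = 170880.2 Mb
Twitch VOD: 5.450 Mbps × 17760 s × 1.02 = 98727.8 Mb
Total: 331328.2 Mb = 41416.0 MB.
= 41.42 GB.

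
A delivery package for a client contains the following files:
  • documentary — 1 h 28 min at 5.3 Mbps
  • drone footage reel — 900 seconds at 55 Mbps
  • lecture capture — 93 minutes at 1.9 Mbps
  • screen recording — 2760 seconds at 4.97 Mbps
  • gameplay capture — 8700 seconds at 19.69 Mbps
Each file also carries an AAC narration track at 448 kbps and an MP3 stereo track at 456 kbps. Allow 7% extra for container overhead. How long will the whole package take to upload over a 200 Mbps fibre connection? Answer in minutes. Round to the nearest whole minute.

26 minutes

Audio total: 448 + 456 = 904 kbps = 0.904 Mbps.
documentary: 6.204 Mbps × 5280 s × 1.07 = 35050.1 Mb
drone footage reel: 55.904 Mbps × 900 s × 1.07 = 53835.6 Mb
lecture capture: 2.804 Mbps × 5580 s × 1.07 = 16741.6 Mb
screen recording: 5.874 Mbps × 2760 s × 1.07 = 17347.1 Mb
gameplay capture: 20.594 Mbps × 8700 s × 1.07 = 191709.5 Mb
Total: 314683.9 Mb = 39335.5 MB.
At 200 Mbps: 314683.9 / 200 = 1573 s ≈ 26.2 minutes.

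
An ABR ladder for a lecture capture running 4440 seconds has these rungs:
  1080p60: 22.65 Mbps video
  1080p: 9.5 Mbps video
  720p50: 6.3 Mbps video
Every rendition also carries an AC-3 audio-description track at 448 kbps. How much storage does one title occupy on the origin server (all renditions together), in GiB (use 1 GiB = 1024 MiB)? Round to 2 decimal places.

20.57 GiB

Audio: 448 kbps = 0.448 Mbps.
Sum of rendition bitrates: (22.65+0.448) + (9.5+0.448) + (6.3+0.448) = 39.794 Mbps.
× 4440 s = 176,685 Mb = 22,086 MB = 20.57 GiB.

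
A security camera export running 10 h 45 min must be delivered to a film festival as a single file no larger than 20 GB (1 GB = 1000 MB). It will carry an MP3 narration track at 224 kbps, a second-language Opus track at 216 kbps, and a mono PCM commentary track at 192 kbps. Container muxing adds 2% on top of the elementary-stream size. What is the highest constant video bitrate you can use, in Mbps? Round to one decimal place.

Budget: 20 GB = 160000.0 Mb.
Stream payload after overhead: 160000.0 / 1.02 = 156862.7 Mb.
10 h 45 min = 645 min = 38700 s
Total bitrate budget: 156862.7 Mb / 38700 s = 4.053 Mbps.
Audio total: 224 + 216 + 192 = 632 kbps = 0.632 Mbps.
Video: 4.053 − 0.632 = 3.421 Mbps.

3.4 Mbps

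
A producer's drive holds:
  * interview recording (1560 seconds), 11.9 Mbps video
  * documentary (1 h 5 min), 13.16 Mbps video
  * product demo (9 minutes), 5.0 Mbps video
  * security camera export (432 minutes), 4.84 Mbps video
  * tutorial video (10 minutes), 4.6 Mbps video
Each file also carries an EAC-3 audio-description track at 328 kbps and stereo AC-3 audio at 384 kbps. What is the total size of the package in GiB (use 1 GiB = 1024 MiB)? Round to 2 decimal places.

Audio total: 328 + 384 = 712 kbps = 0.712 Mbps.
interview recording: 12.612 Mbps × 1560 s = 19674.7 Mb
documentary: 13.872 Mbps × 3900 s = 54100.8 Mb
product demo: 5.712 Mbps × 540 s = 3084.5 Mb
security camera export: 5.552 Mbps × 25920 s = 143907.8 Mb
tutorial video: 5.312 Mbps × 600 s = 3187.2 Mb
Total: 223955.0 Mb = 27994.4 MB.
= 26.07 GiB.

26.07 GiB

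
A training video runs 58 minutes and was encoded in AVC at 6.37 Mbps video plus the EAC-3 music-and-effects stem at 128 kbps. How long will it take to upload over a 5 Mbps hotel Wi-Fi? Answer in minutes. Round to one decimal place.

75.4 minutes

58 min = 3480 s
Audio: 128 kbps = 0.128 Mbps.
Total bitrate: 6.498 Mbps.
File: 6.498 Mbps × 3480 s = 22613.0 Mb.
At 5 Mbps: 22613.0 / 5 = 4522.6 s ≈ 75.4 minutes.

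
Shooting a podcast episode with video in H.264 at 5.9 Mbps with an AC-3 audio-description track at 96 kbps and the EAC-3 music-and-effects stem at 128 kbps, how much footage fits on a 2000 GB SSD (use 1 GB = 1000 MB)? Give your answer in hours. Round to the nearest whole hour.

726 hours

Audio total: 96 + 128 = 224 kbps = 0.224 Mbps.
Total bitrate: 5.9 + 0.224 = 6.124 Mbps.
Capacity: 2000 GB = 16,000,000 Mb.
Recording time: 16,000,000 / 6.124 = 2,612,671 s ≈ 726 hours.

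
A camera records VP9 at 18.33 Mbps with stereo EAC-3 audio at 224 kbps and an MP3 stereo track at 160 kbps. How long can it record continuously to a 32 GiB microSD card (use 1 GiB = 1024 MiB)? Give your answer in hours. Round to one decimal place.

Audio total: 224 + 160 = 384 kbps = 0.384 Mbps.
Total bitrate: 18.33 + 0.384 = 18.714 Mbps.
Capacity: 32 GiB = 274,878 Mb.
Recording time: 274,878 / 18.714 = 14,688 s ≈ 4.08 hours.

4.1 hours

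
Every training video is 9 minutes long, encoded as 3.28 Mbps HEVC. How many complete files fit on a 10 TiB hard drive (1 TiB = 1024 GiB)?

49661

9 min = 540 s
Per item: 3.280 Mbps × 540 s = 1,771 Mb = 221.4 MB.
Capacity: 10 TiB = 87,960,930 Mb; 49661.77 items → 49661 complete.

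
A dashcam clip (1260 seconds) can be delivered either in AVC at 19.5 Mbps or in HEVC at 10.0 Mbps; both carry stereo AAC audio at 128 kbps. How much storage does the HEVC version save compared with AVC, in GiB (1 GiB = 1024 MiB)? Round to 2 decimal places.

Audio: 128 kbps = 0.128 Mbps.
AVC: 19.628 Mbps × 1260 s = 24731.3 Mb = 2.879 GiB.
HEVC: 10.128 Mbps × 1260 s = 12761.3 Mb = 1.486 GiB.
Saving: 2.879 − 1.486 = 1.393 GiB.

1.39 GiB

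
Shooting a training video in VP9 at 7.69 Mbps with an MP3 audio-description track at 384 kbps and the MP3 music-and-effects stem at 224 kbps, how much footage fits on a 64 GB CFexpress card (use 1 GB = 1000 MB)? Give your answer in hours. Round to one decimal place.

17.1 hours

Audio total: 384 + 224 = 608 kbps = 0.608 Mbps.
Total bitrate: 7.69 + 0.608 = 8.298 Mbps.
Capacity: 64 GB = 512,000 Mb.
Recording time: 512,000 / 8.298 = 61,702 s ≈ 17.1 hours.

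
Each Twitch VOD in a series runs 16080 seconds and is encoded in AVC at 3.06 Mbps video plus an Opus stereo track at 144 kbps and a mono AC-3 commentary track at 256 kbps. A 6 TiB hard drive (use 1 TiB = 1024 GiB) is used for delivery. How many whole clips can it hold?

948

Audio total: 144 + 256 = 400 kbps = 0.400 Mbps.
Total bitrate: 3.460 Mbps.
Per item: 3.460 Mbps × 16080 s = 55,637 Mb = 6,955 MB.
Capacity: 6 TiB = 52,776,558 Mb; 948.59 items → 948 complete.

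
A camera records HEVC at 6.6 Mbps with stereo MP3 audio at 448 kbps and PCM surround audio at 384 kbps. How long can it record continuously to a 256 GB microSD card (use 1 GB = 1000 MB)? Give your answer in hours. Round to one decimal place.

Audio total: 448 + 384 = 832 kbps = 0.832 Mbps.
Total bitrate: 6.6 + 0.832 = 7.432 Mbps.
Capacity: 256 GB = 2,048,000 Mb.
Recording time: 2,048,000 / 7.432 = 275,565 s ≈ 76.5 hours.

76.5 hours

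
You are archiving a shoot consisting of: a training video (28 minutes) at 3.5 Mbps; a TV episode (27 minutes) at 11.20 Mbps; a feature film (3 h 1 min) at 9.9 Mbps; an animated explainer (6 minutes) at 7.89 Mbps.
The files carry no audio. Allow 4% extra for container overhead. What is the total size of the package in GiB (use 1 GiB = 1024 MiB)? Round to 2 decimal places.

16.27 GiB

training video: 3.500 Mbps × 1680 s × 1.04 = 6115.2 Mb
TV episode: 11.200 Mbps × 1620 s × 1.04 = 18869.8 Mb
feature film: 9.900 Mbps × 10860 s × 1.04 = 111814.6 Mb
animated explainer: 7.890 Mbps × 360 s × 1.04 = 2954.0 Mb
Total: 139753.5 Mb = 17469.2 MB.
= 16.27 GiB.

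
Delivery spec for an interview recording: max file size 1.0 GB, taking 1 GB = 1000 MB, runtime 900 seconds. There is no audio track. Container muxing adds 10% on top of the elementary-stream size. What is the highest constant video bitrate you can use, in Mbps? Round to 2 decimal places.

Budget: 1.0 GB = 8000.0 Mb.
Stream payload after overhead: 8000.0 / 1.10 = 7272.7 Mb.
Total bitrate budget: 7272.7 Mb / 900 s = 8.081 Mbps.

8.08 Mbps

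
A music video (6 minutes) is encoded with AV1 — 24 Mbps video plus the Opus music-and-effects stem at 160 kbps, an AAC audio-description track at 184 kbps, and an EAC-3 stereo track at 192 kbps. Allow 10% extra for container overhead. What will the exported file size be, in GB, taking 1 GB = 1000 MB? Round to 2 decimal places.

1.21 GB

6 min = 360 s
Audio total: 160 + 184 + 192 = 536 kbps = 0.536 Mbps.
Total bitrate: 24 + 0.536 = 24.536 Mbps.
Stream data: 24.536 Mbps × 360 s = 8833.0 Mb.
With 10% container overhead: ×1.10.
9,716 Mb ÷ 8 = 1,215 MB → 1.215 GB.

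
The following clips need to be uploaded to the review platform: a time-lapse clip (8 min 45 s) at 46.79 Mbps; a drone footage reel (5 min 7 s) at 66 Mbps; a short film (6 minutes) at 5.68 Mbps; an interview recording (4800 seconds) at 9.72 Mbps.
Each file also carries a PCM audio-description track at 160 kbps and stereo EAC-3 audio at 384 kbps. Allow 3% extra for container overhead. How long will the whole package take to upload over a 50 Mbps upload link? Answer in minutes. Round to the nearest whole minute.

33 minutes

Audio total: 160 + 384 = 544 kbps = 0.544 Mbps.
time-lapse clip: 47.334 Mbps × 525 s × 1.03 = 25595.9 Mb
drone footage reel: 66.544 Mbps × 307 s × 1.03 = 21041.9 Mb
short film: 6.224 Mbps × 360 s × 1.03 = 2307.9 Mb
interview recording: 10.264 Mbps × 4800 s × 1.03 = 50745.2 Mb
Total: 99690.8 Mb = 12461.4 MB.
At 50 Mbps: 99690.8 / 50 = 1994 s ≈ 33.2 minutes.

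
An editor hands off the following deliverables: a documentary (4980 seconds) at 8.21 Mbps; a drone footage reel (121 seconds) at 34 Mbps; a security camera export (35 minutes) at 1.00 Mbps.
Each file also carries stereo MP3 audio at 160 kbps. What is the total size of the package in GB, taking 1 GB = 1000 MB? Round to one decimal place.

Audio: 160 kbps = 0.160 Mbps.
documentary: 8.370 Mbps × 4980 s = 41682.6 Mb
drone footage reel: 34.160 Mbps × 121 s = 4133.4 Mb
security camera export: 1.160 Mbps × 2100 s = 2436.0 Mb
Total: 48252.0 Mb = 6031.5 MB.
= 6.031 GB.

6.0 GB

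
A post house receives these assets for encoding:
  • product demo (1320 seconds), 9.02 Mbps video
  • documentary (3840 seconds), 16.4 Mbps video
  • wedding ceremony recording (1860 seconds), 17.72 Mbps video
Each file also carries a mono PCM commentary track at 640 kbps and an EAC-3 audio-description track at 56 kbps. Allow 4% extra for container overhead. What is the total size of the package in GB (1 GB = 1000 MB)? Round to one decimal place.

Audio total: 640 + 56 = 696 kbps = 0.696 Mbps.
product demo: 9.716 Mbps × 1320 s × 1.04 = 13338.1 Mb
documentary: 17.096 Mbps × 3840 s × 1.04 = 68274.6 Mb
wedding ceremony recording: 18.416 Mbps × 1860 s × 1.04 = 35623.9 Mb
Total: 117236.6 Mb = 14654.6 MB.
= 14.65 GB.

14.7 GB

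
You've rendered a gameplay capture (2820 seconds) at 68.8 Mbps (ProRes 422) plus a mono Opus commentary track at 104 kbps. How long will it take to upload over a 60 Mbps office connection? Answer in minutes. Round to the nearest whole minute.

Audio: 104 kbps = 0.104 Mbps.
Total bitrate: 68.904 Mbps.
File: 68.904 Mbps × 2820 s = 194309.3 Mb.
At 60 Mbps: 194309.3 / 60 = 3238.5 s ≈ 54 minutes.

54 minutes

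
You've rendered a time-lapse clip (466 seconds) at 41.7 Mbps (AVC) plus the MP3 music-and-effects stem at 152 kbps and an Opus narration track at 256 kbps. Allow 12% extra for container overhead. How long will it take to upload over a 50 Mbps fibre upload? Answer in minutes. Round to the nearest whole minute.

Audio total: 152 + 256 = 408 kbps = 0.408 Mbps.
Total bitrate: 42.108 Mbps.
File: 42.108 Mbps × 466 s = 19622.3 Mb.
With 12% container overhead: ×1.12. → 21977.0 Mb.
At 50 Mbps: 21977.0 / 50 = 439.5 s ≈ 7.33 minutes.

7 minutes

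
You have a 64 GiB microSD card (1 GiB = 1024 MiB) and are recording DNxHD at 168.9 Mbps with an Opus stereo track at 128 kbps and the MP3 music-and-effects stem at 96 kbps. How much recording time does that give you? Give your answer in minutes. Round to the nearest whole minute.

Audio total: 128 + 96 = 224 kbps = 0.224 Mbps.
Total bitrate: 168.9 + 0.224 = 169.124 Mbps.
Capacity: 64 GiB = 549,756 Mb.
Recording time: 549,756 / 169.124 = 3,251 s ≈ 54.2 minutes.

54 minutes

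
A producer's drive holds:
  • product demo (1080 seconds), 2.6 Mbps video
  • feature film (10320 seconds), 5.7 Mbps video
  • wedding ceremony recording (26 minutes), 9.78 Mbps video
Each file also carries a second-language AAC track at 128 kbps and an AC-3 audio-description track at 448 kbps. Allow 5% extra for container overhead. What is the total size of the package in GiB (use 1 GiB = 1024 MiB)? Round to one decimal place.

Audio total: 128 + 448 = 576 kbps = 0.576 Mbps.
product demo: 3.176 Mbps × 1080 s × 1.05 = 3601.6 Mb
feature film: 6.276 Mbps × 10320 s × 1.05 = 68006.7 Mb
wedding ceremony recording: 10.356 Mbps × 1560 s × 1.05 = 16963.1 Mb
Total: 88571.4 Mb = 11071.4 MB.
= 10.31 GiB.

10.3 GiB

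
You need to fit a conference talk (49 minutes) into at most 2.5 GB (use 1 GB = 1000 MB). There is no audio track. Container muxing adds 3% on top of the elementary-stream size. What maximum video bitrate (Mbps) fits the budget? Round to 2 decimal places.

6.60 Mbps

Budget: 2.5 GB = 20000.0 Mb.
Stream payload after overhead: 20000.0 / 1.03 = 19417.5 Mb.
49 min = 2940 s
Total bitrate budget: 19417.5 Mb / 2940 s = 6.605 Mbps.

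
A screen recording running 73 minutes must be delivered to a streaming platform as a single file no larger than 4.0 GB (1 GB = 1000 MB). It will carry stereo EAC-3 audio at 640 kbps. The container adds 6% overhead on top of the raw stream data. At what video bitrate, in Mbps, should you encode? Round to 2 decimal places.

Budget: 4.0 GB = 32000.0 Mb.
Stream payload after overhead: 32000.0 / 1.06 = 30188.7 Mb.
73 min = 4380 s
Total bitrate budget: 30188.7 Mb / 4380 s = 6.892 Mbps.
Audio: 640 kbps = 0.640 Mbps.
Video: 6.892 − 0.640 = 6.252 Mbps.

6.25 Mbps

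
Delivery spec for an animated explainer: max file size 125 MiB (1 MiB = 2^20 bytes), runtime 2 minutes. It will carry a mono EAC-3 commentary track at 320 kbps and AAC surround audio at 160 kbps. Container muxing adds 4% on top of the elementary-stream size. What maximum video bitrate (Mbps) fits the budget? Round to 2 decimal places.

7.92 Mbps

Budget: 125 MiB = 1048.6 Mb.
Stream payload after overhead: 1048.6 / 1.04 = 1008.2 Mb.
2 min = 120 s
Total bitrate budget: 1008.2 Mb / 120 s = 8.402 Mbps.
Audio total: 320 + 160 = 480 kbps = 0.480 Mbps.
Video: 8.402 − 0.480 = 7.922 Mbps.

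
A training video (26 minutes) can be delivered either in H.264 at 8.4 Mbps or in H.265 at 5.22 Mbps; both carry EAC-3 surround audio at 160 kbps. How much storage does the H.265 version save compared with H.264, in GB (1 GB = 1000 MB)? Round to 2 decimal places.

0.62 GB

26 min = 1560 s
Audio: 160 kbps = 0.160 Mbps.
H.264: 8.560 Mbps × 1560 s = 13353.6 Mb = 1.669 GB.
H.265: 5.380 Mbps × 1560 s = 8392.8 Mb = 1.049 GB.
Saving: 1.669 − 1.049 = 0.620 GB.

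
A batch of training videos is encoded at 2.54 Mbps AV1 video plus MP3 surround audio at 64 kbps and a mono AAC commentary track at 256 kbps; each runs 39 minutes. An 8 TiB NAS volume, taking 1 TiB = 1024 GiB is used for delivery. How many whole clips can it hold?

10514

39 min = 2340 s
Audio total: 64 + 256 = 320 kbps = 0.320 Mbps.
Total bitrate: 2.860 Mbps.
Per item: 2.860 Mbps × 2340 s = 6,692 Mb = 836.5 MB.
Capacity: 8 TiB = 70,368,744 Mb; 10514.72 items → 10514 complete.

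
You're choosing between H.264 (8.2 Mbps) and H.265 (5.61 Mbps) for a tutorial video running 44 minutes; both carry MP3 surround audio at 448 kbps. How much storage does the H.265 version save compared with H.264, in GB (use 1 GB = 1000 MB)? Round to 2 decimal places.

44 min = 2640 s
Audio: 448 kbps = 0.448 Mbps.
H.264: 8.648 Mbps × 2640 s = 22830.7 Mb = 2.854 GB.
H.265: 6.058 Mbps × 2640 s = 15993.1 Mb = 1.999 GB.
Saving: 2.854 − 1.999 = 0.855 GB.

0.85 GB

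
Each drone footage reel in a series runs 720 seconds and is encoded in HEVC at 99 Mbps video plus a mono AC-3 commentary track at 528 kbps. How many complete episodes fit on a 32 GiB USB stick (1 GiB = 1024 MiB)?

3

Audio: 528 kbps = 0.528 Mbps.
Total bitrate: 99.528 Mbps.
Per item: 99.528 Mbps × 720 s = 71,660 Mb = 8,958 MB.
Capacity: 32 GiB = 274,878 Mb; 3.84 items → 3 complete.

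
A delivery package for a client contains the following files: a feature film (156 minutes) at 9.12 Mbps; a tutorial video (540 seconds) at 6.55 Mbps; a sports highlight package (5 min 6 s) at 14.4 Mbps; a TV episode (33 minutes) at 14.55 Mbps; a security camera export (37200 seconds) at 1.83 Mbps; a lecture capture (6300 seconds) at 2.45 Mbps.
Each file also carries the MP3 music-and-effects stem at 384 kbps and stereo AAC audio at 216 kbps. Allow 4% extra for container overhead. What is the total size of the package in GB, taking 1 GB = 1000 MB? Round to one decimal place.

Audio total: 384 + 216 = 600 kbps = 0.600 Mbps.
feature film: 9.720 Mbps × 9360 s × 1.04 = 94618.4 Mb
tutorial video: 7.150 Mbps × 540 s × 1.04 = 4015.4 Mb
sports highlight package: 15.000 Mbps × 306 s × 1.04 = 4773.6 Mb
TV episode: 15.150 Mbps × 1980 s × 1.04 = 31196.9 Mb
security camera export: 2.430 Mbps × 37200 s × 1.04 = 94011.8 Mb
lecture capture: 3.050 Mbps × 6300 s × 1.04 = 19983.6 Mb
Total: 248599.7 Mb = 31075.0 MB.
= 31.07 GB.

31.1 GB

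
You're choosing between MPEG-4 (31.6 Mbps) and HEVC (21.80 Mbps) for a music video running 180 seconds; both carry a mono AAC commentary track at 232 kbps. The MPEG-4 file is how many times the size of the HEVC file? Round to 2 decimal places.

Audio: 232 kbps = 0.232 Mbps.
MPEG-4: 31.832 Mbps × 180 s = 5729.8 Mb = 0.667 GiB.
HEVC: 22.032 Mbps × 180 s = 3965.8 Mb = 0.462 GiB.
Ratio: 0.667 / 0.462 = 1.445.

1.44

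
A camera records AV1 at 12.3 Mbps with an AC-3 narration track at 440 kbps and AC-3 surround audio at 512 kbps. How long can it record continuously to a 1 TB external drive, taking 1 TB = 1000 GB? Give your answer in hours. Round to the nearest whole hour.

168 hours

Audio total: 440 + 512 = 952 kbps = 0.952 Mbps.
Total bitrate: 12.3 + 0.952 = 13.252 Mbps.
Capacity: 1 TB = 8,000,000 Mb.
Recording time: 8,000,000 / 13.252 = 603,682 s ≈ 168 hours.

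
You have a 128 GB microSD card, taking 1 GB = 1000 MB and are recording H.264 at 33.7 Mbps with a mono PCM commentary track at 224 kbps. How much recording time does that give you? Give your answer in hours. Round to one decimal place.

8.4 hours

Audio: 224 kbps = 0.224 Mbps.
Total bitrate: 33.7 + 0.224 = 33.924 Mbps.
Capacity: 128 GB = 1,024,000 Mb.
Recording time: 1,024,000 / 33.924 = 30,185 s ≈ 8.38 hours.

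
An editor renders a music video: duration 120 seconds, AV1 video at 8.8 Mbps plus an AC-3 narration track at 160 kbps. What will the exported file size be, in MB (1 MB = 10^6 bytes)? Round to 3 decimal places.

Audio: 160 kbps = 0.160 Mbps.
Total bitrate: 8.8 + 0.160 = 8.960 Mbps.
Stream data: 8.960 Mbps × 120 s = 1075.2 Mb.
1,075 Mb ÷ 8 = 134.4 MB → 134.4 MB.

134.400 MB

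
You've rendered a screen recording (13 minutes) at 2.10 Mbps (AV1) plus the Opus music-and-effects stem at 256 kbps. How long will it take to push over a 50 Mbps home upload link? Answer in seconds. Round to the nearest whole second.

37 seconds

13 min = 780 s
Audio: 256 kbps = 0.256 Mbps.
Total bitrate: 2.356 Mbps.
File: 2.356 Mbps × 780 s = 1837.7 Mb.
At 50 Mbps: 1837.7 / 50 = 36.8 s ≈ 36.8 seconds.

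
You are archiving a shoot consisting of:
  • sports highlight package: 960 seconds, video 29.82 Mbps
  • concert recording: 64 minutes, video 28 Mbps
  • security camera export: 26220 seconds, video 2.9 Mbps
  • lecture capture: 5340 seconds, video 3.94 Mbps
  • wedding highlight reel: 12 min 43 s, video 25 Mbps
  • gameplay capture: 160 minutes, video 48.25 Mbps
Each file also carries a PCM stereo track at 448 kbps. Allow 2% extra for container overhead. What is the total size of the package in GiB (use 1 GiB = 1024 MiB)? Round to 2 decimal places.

Audio: 448 kbps = 0.448 Mbps.
sports highlight package: 30.268 Mbps × 960 s × 1.02 = 29638.4 Mb
concert recording: 28.448 Mbps × 3840 s × 1.02 = 111425.1 Mb
security camera export: 3.348 Mbps × 26220 s × 1.02 = 89540.3 Mb
lecture capture: 4.388 Mbps × 5340 s × 1.02 = 23900.6 Mb
wedding highlight reel: 25.448 Mbps × 763 s × 1.02 = 19805.2 Mb
gameplay capture: 48.698 Mbps × 9600 s × 1.02 = 476850.8 Mb
Total: 751160.3 Mb = 93895.0 MB.
= 87.45 GiB.

87.45 GiB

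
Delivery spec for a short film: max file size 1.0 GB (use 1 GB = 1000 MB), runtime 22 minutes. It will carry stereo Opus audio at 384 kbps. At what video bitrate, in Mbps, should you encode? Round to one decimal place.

Budget: 1.0 GB = 8000.0 Mb.
22 min = 1320 s
Total bitrate budget: 8000.0 Mb / 1320 s = 6.061 Mbps.
Audio: 384 kbps = 0.384 Mbps.
Video: 6.061 − 0.384 = 5.677 Mbps.

5.7 Mbps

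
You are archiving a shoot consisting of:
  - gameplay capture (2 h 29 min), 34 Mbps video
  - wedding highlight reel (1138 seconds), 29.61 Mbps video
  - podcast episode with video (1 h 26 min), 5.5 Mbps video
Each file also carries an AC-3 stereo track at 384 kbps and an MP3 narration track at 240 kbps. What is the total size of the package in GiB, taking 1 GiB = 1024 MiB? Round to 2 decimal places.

43.72 GiB

Audio total: 384 + 240 = 624 kbps = 0.624 Mbps.
gameplay capture: 34.624 Mbps × 8940 s = 309538.6 Mb
wedding highlight reel: 30.234 Mbps × 1138 s = 34406.3 Mb
podcast episode with video: 6.124 Mbps × 5160 s = 31599.8 Mb
Total: 375544.7 Mb = 46943.1 MB.
= 43.72 GiB.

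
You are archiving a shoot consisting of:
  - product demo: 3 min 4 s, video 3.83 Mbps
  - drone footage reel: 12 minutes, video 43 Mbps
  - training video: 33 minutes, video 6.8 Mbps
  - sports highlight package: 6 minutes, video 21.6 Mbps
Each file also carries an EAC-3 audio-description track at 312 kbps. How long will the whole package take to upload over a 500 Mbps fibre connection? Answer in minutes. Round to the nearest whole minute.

Audio: 312 kbps = 0.312 Mbps.
product demo: 4.142 Mbps × 184 s = 762.1 Mb
drone footage reel: 43.312 Mbps × 720 s = 31184.6 Mb
training video: 7.112 Mbps × 1980 s = 14081.8 Mb
sports highlight package: 21.912 Mbps × 360 s = 7888.3 Mb
Total: 53916.8 Mb = 6739.6 MB.
At 500 Mbps: 53916.8 / 500 = 108 s ≈ 1.8 minutes.

2 minutes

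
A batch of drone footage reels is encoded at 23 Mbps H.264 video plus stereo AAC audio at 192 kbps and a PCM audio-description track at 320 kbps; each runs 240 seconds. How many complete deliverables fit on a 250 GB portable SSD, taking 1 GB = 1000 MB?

Audio total: 192 + 320 = 512 kbps = 0.512 Mbps.
Total bitrate: 23.512 Mbps.
Per item: 23.512 Mbps × 240 s = 5,643 Mb = 705.4 MB.
Capacity: 250 GB = 2,000,000 Mb; 354.43 items → 354 complete.

354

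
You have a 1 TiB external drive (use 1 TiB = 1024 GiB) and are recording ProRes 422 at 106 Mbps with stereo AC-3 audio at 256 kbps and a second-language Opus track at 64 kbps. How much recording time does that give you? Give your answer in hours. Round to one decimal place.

23.0 hours

Audio total: 256 + 64 = 320 kbps = 0.320 Mbps.
Total bitrate: 106 + 0.320 = 106.320 Mbps.
Capacity: 1 TiB = 8,796,093 Mb.
Recording time: 8,796,093 / 106.320 = 82,732 s ≈ 23.0 hours.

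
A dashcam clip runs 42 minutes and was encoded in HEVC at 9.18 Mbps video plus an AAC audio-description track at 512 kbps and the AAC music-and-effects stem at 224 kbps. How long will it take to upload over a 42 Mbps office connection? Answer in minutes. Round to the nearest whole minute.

10 minutes

42 min = 2520 s
Audio total: 512 + 224 = 736 kbps = 0.736 Mbps.
Total bitrate: 9.916 Mbps.
File: 9.916 Mbps × 2520 s = 24988.3 Mb.
At 42 Mbps: 24988.3 / 42 = 595.0 s ≈ 9.92 minutes.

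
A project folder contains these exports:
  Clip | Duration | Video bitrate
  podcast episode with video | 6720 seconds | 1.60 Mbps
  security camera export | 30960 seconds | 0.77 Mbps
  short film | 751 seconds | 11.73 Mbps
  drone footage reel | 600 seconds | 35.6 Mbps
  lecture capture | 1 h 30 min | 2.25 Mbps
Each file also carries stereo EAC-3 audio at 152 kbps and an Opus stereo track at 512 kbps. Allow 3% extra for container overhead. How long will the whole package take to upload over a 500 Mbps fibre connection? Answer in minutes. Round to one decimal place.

Audio total: 152 + 512 = 664 kbps = 0.664 Mbps.
podcast episode with video: 2.264 Mbps × 6720 s × 1.03 = 15670.5 Mb
security camera export: 1.434 Mbps × 30960 s × 1.03 = 45728.5 Mb
short film: 12.394 Mbps × 751 s × 1.03 = 9587.1 Mb
drone footage reel: 36.264 Mbps × 600 s × 1.03 = 22411.2 Mb
lecture capture: 2.914 Mbps × 5400 s × 1.03 = 16207.7 Mb
Total: 109605.0 Mb = 13700.6 MB.
At 500 Mbps: 109605.0 / 500 = 219 s ≈ 3.65 minutes.

3.7 minutes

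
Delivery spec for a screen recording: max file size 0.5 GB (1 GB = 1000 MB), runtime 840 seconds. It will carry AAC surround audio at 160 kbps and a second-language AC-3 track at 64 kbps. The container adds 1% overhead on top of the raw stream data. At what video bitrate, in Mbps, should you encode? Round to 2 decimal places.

Budget: 0.5 GB = 4000.0 Mb.
Stream payload after overhead: 4000.0 / 1.01 = 3960.4 Mb.
Total bitrate budget: 3960.4 Mb / 840 s = 4.715 Mbps.
Audio total: 160 + 64 = 224 kbps = 0.224 Mbps.
Video: 4.715 − 0.224 = 4.491 Mbps.

4.49 Mbps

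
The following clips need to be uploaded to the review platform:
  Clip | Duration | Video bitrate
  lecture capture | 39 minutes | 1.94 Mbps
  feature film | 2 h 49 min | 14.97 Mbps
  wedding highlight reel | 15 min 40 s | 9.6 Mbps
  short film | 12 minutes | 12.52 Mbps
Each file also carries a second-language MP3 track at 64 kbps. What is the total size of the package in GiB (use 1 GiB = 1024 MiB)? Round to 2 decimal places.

20.41 GiB

Audio: 64 kbps = 0.064 Mbps.
lecture capture: 2.004 Mbps × 2340 s = 4689.4 Mb
feature film: 15.034 Mbps × 10140 s = 152444.8 Mb
wedding highlight reel: 9.664 Mbps × 940 s = 9084.2 Mb
short film: 12.584 Mbps × 720 s = 9060.5 Mb
Total: 175278.8 Mb = 21909.8 MB.
= 20.41 GiB.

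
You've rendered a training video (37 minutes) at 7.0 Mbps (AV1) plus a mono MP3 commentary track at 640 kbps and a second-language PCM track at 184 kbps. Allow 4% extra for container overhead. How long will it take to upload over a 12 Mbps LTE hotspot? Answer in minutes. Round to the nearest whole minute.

25 minutes

37 min = 2220 s
Audio total: 640 + 184 = 824 kbps = 0.824 Mbps.
Total bitrate: 7.824 Mbps.
File: 7.824 Mbps × 2220 s = 17369.3 Mb.
With 4% container overhead: ×1.04. → 18064.1 Mb.
At 12 Mbps: 18064.1 / 12 = 1505.3 s ≈ 25.1 minutes.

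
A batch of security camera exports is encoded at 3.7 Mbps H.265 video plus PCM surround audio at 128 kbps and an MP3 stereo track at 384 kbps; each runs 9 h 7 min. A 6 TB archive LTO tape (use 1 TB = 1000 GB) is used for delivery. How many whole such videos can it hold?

9 h 7 min = 547 min = 32820 s
Audio total: 128 + 384 = 512 kbps = 0.512 Mbps.
Total bitrate: 4.212 Mbps.
Per item: 4.212 Mbps × 32820 s = 138,238 Mb = 17,280 MB.
Capacity: 6 TB = 48,000,000 Mb; 347.23 items → 347 complete.

347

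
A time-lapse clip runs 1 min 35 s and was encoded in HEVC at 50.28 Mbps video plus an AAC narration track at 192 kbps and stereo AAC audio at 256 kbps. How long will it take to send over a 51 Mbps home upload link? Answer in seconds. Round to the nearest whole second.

1 min 35 s = 95 s
Audio total: 192 + 256 = 448 kbps = 0.448 Mbps.
Total bitrate: 50.728 Mbps.
File: 50.728 Mbps × 95 s = 4819.2 Mb.
At 51 Mbps: 4819.2 / 51 = 94.5 s ≈ 94.5 seconds.

94 seconds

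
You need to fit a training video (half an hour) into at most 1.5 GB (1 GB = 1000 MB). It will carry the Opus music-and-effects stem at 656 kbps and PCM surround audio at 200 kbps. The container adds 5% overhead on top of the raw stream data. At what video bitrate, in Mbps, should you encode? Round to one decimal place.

5.5 Mbps

Budget: 1.5 GB = 12000.0 Mb.
Stream payload after overhead: 12000.0 / 1.05 = 11428.6 Mb.
30 min = 1800 s
Total bitrate budget: 11428.6 Mb / 1800 s = 6.349 Mbps.
Audio total: 656 + 200 = 856 kbps = 0.856 Mbps.
Video: 6.349 − 0.856 = 5.493 Mbps.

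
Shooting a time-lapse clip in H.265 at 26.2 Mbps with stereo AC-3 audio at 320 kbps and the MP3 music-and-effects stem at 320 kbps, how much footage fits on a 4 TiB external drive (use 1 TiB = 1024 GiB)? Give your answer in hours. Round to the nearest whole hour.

Audio total: 320 + 320 = 640 kbps = 0.640 Mbps.
Total bitrate: 26.2 + 0.640 = 26.840 Mbps.
Capacity: 4 TiB = 35,184,372 Mb.
Recording time: 35,184,372 / 26.840 = 1,310,893 s ≈ 364 hours.

364 hours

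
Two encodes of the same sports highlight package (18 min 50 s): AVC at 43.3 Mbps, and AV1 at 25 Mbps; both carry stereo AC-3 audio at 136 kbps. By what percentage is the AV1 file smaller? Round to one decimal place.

42.1%

18 min 50 s = 1130 s
Audio: 136 kbps = 0.136 Mbps.
AVC: 43.436 Mbps × 1130 s = 49082.7 Mb = 6.135 GB.
AV1: 25.136 Mbps × 1130 s = 28403.7 Mb = 3.550 GB.
Reduction: (1 − 3.550/6.135) × 100 = 42.13%.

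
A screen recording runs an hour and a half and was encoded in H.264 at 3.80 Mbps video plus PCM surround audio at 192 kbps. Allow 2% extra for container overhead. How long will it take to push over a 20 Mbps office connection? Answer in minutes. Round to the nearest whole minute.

1.5 h = 5400 s
Audio: 192 kbps = 0.192 Mbps.
Total bitrate: 3.992 Mbps.
File: 3.992 Mbps × 5400 s = 21556.8 Mb.
With 2% container overhead: ×1.02. → 21987.9 Mb.
At 20 Mbps: 21987.9 / 20 = 1099.4 s ≈ 18.3 minutes.

18 minutes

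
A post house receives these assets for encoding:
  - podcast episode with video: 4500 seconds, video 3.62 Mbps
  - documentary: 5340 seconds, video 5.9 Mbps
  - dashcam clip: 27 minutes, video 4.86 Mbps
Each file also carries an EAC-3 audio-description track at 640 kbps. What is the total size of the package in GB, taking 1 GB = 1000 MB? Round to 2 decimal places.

7.88 GB

Audio: 640 kbps = 0.640 Mbps.
podcast episode with video: 4.260 Mbps × 4500 s = 19170.0 Mb
documentary: 6.540 Mbps × 5340 s = 34923.6 Mb
dashcam clip: 5.500 Mbps × 1620 s = 8910.0 Mb
Total: 63003.6 Mb = 7875.4 MB.
= 7.875 GB.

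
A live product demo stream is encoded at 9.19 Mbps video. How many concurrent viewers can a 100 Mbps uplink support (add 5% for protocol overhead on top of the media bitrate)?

On the wire with 5% overhead: 9.649 Mbps.
100 Mbps = 100.0 Mbps; 100.0 / 9.649 = 10.36 → 10 viewers.

10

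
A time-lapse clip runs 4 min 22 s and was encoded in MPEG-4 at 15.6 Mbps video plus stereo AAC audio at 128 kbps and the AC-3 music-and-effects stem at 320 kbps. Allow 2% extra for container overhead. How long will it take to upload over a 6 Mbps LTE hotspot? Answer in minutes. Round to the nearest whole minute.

4 min 22 s = 262 s
Audio total: 128 + 320 = 448 kbps = 0.448 Mbps.
Total bitrate: 16.048 Mbps.
File: 16.048 Mbps × 262 s = 4204.6 Mb.
With 2% container overhead: ×1.02. → 4288.7 Mb.
At 6 Mbps: 4288.7 / 6 = 714.8 s ≈ 11.9 minutes.

12 minutes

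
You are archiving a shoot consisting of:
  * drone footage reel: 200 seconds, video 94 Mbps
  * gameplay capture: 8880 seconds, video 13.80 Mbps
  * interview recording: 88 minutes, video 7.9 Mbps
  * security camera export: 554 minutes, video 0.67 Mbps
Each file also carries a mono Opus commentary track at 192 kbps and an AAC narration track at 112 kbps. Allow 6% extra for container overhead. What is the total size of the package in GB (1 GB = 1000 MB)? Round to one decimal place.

Audio total: 192 + 112 = 304 kbps = 0.304 Mbps.
drone footage reel: 94.304 Mbps × 200 s × 1.06 = 19992.4 Mb
gameplay capture: 14.104 Mbps × 8880 s × 1.06 = 132758.1 Mb
interview recording: 8.204 Mbps × 5280 s × 1.06 = 45916.1 Mb
security camera export: 0.974 Mbps × 33240 s × 1.06 = 34318.3 Mb
Total: 232985.0 Mb = 29123.1 MB.
= 29.12 GB.

29.1 GB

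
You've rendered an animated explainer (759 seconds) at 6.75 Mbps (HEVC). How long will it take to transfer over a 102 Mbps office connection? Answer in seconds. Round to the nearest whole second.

File: 6.750 Mbps × 759 s = 5123.2 Mb.
At 102 Mbps: 5123.2 / 102 = 50.2 s ≈ 50.2 seconds.

50 seconds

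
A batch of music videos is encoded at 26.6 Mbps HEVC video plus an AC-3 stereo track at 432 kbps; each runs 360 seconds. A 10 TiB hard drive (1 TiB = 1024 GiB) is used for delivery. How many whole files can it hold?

9038

Audio: 432 kbps = 0.432 Mbps.
Total bitrate: 27.032 Mbps.
Per item: 27.032 Mbps × 360 s = 9,732 Mb = 1,216 MB.
Capacity: 10 TiB = 87,960,930 Mb; 9038.77 items → 9038 complete.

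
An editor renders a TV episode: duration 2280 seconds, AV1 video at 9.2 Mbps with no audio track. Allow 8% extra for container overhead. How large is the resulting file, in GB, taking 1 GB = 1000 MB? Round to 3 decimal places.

2.832 GB

Total bitrate: 9.2 Mbps.
Stream data: 9.200 Mbps × 2280 s = 20976.0 Mb.
With 8% container overhead: ×1.08.
22,654 Mb ÷ 8 = 2,832 MB → 2.832 GB.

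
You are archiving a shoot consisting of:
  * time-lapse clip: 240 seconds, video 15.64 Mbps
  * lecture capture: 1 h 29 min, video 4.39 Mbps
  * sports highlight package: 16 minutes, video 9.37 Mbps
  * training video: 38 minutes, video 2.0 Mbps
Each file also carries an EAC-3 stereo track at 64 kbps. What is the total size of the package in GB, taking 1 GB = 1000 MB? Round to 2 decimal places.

Audio: 64 kbps = 0.064 Mbps.
time-lapse clip: 15.704 Mbps × 240 s = 3769.0 Mb
lecture capture: 4.454 Mbps × 5340 s = 23784.4 Mb
sports highlight package: 9.434 Mbps × 960 s = 9056.6 Mb
training video: 2.064 Mbps × 2280 s = 4705.9 Mb
Total: 41315.9 Mb = 5164.5 MB.
= 5.164 GB.

5.16 GB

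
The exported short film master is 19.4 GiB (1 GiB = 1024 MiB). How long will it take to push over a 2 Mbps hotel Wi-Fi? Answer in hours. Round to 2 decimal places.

File: 19.4 GiB = 166644.7 Mb.
At 2 Mbps: 166644.7 / 2 = 83322.4 s ≈ 23.1 hours.

23.15 hours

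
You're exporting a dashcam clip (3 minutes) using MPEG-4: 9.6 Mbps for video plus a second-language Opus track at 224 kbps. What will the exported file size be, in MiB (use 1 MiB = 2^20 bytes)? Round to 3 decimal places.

210.800 MiB

3 min = 180 s
Audio: 224 kbps = 0.224 Mbps.
Total bitrate: 9.6 + 0.224 = 9.824 Mbps.
Stream data: 9.824 Mbps × 180 s = 1768.3 Mb.
1,768 Mb = 221,040,000 bytes ÷ 1,048,576 = 210.8 MiB.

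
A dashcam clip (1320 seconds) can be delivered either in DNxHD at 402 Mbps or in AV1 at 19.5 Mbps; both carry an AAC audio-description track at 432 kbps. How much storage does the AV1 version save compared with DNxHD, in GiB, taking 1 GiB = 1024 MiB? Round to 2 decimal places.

58.78 GiB

Audio: 432 kbps = 0.432 Mbps.
DNxHD: 402.432 Mbps × 1320 s = 531210.2 Mb = 61.841 GiB.
AV1: 19.932 Mbps × 1320 s = 26310.2 Mb = 3.063 GiB.
Saving: 61.841 − 3.063 = 58.778 GiB.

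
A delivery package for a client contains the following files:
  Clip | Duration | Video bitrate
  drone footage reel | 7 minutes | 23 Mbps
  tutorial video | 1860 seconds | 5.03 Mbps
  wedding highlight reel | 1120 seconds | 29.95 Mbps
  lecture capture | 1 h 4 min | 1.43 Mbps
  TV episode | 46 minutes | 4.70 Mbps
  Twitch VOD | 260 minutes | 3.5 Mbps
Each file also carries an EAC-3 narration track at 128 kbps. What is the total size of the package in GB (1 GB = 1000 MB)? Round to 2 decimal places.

Audio: 128 kbps = 0.128 Mbps.
drone footage reel: 23.128 Mbps × 420 s = 9713.8 Mb
tutorial video: 5.158 Mbps × 1860 s = 9593.9 Mb
wedding highlight reel: 30.078 Mbps × 1120 s = 33687.4 Mb
lecture capture: 1.558 Mbps × 3840 s = 5982.7 Mb
TV episode: 4.828 Mbps × 2760 s = 13325.3 Mb
Twitch VOD: 3.628 Mbps × 15600 s = 56596.8 Mb
Total: 128899.8 Mb = 16112.5 MB.
= 16.11 GB.

16.11 GB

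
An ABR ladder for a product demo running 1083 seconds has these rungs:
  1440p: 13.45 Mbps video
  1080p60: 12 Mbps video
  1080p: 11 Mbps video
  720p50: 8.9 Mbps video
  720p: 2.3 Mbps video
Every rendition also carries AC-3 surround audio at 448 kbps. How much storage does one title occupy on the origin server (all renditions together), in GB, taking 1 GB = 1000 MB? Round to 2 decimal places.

Audio: 448 kbps = 0.448 Mbps.
Sum of rendition bitrates: (13.45+0.448) + (12+0.448) + (11+0.448) + (8.9+0.448) + (2.3+0.448) = 49.890 Mbps.
× 1083 s = 54,031 Mb = 6,754 MB = 6.754 GB.

6.75 GB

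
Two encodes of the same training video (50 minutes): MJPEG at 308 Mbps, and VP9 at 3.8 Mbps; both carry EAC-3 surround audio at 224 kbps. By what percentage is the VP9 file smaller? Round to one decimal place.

98.7%

50 min = 3000 s
Audio: 224 kbps = 0.224 Mbps.
MJPEG: 308.224 Mbps × 3000 s = 924672.0 Mb = 115.584 GB.
VP9: 4.024 Mbps × 3000 s = 12072.0 Mb = 1.509 GB.
Reduction: (1 − 1.509/115.584) × 100 = 98.69%.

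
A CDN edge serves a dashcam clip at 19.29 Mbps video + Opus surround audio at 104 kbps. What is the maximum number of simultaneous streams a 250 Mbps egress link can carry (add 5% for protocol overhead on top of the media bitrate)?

Audio: 104 kbps = 0.104 Mbps.
Per-viewer media rate: 19.394 Mbps.
On the wire with 5% overhead: 20.364 Mbps.
250 Mbps = 250.0 Mbps; 250.0 / 20.364 = 12.28 → 12 viewers.

12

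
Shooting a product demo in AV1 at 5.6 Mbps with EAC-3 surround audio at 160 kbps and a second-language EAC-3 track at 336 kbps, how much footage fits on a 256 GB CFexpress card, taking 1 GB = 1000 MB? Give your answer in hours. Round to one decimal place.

Audio total: 160 + 336 = 496 kbps = 0.496 Mbps.
Total bitrate: 5.6 + 0.496 = 6.096 Mbps.
Capacity: 256 GB = 2,048,000 Mb.
Recording time: 2,048,000 / 6.096 = 335,958 s ≈ 93.3 hours.

93.3 hours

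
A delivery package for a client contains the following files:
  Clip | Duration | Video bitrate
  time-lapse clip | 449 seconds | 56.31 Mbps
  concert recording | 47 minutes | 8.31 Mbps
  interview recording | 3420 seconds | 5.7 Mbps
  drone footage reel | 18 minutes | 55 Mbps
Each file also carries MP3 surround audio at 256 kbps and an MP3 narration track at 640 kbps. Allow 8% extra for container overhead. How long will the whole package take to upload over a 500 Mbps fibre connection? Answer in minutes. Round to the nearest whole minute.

5 minutes

Audio total: 256 + 640 = 896 kbps = 0.896 Mbps.
time-lapse clip: 57.206 Mbps × 449 s × 1.08 = 27740.3 Mb
concert recording: 9.206 Mbps × 2820 s × 1.08 = 28037.8 Mb
interview recording: 6.596 Mbps × 3420 s × 1.08 = 24363.0 Mb
drone footage reel: 55.896 Mbps × 1080 s × 1.08 = 65197.1 Mb
Total: 145338.2 Mb = 18167.3 MB.
At 500 Mbps: 145338.2 / 500 = 291 s ≈ 4.84 minutes.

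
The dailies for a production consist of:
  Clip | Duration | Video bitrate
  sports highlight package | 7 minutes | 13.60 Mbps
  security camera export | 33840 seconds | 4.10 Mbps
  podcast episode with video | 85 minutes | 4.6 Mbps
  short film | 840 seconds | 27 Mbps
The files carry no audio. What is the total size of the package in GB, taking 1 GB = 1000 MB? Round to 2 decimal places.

sports highlight package: 13.600 Mbps × 420 s = 5712.0 Mb
security camera export: 4.100 Mbps × 33840 s = 138744.0 Mb
podcast episode with video: 4.600 Mbps × 5100 s = 23460.0 Mb
short film: 27.000 Mbps × 840 s = 22680.0 Mb
Total: 190596.0 Mb = 23824.5 MB.
= 23.82 GB.

23.82 GB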